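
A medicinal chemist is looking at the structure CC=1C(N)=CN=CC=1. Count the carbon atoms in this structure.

6

Count every carbon token in the SMILES (each C, including those in ring-closure positions and inside branches).
Carbon count: 6.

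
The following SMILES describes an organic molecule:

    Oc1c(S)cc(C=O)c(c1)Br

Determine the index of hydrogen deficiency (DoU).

Molecular formula: C7H5BrO2S.
DoU = (2C + 2 + N − H − X) / 2, where X is the halogen count and O/S are ignored.
    = (2·7 + 2 + 0 − 5 − 1) / 2 = 10 / 2 = 5.

5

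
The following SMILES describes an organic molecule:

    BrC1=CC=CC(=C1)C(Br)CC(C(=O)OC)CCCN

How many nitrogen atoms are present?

Scan the SMILES for N atoms (remember two-letter symbols like Cl and Br are single atoms).
Nitrogen count: 1.

1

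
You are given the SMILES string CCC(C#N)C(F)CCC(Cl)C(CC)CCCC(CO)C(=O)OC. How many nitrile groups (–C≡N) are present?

The nitrile motif appears at heavy-atom position 4 in the SMILES.
Other groups present: 1 ester, 1 hydroxyl.
Nitrile count: 1.

1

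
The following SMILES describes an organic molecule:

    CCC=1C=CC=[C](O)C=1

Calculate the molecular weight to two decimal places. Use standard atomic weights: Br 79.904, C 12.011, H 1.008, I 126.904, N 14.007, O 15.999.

First, the molecular formula is C8H10O (counting implicit H from valence).
  C: 8 × 12.011 = 96.088
  H: 10 × 1.008 = 10.080
  O: 1 × 15.999 = 15.999
Sum: 8×12.011 + 10×1.008 + 1×15.999 = 122.167 → 122.17 g/mol.

122.17 g/mol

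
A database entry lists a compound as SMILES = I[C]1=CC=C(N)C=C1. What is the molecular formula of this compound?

Walk through each heavy atom and fill implicit hydrogens from standard valence (C 4, N 3, O 2, S 2, halogen 1):
  atom 1: I (halogen, monovalent) → 0 H
  atom 2: C with explicit H count 0
  atom 3: C, bond orders sum to 3 (valence 4) → 1 H
  atom 4: C, bond orders sum to 3 (valence 4) → 1 H
  atom 5: C, bond orders sum to 4 (valence 4) → 0 H
  atom 6: N, bond orders sum to 1 (valence 3) → 2 H
  atom 7: C, bond orders sum to 3 (valence 4) → 1 H
  atom 8: C, bond orders sum to 3 (valence 4) → 1 H
Totals → C:6, H:6, I:1, N:1.

C6H6IN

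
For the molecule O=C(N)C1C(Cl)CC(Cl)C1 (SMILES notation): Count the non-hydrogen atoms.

10

Every atom symbol written in the SMILES (organic subset) is one heavy atom; implicit H are not written.
Heavy atoms by element → C:6, Cl:2, N:1, O:1.
Total: 10.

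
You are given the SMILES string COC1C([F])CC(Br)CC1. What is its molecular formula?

Walk through each heavy atom and fill implicit hydrogens from standard valence (C 4, N 3, O 2, S 2, halogen 1):
  atom 1: C, bond orders sum to 1 (valence 4) → 3 H
  atom 2: O, bond orders sum to 2 (valence 2) → 0 H
  atom 3: C, bond orders sum to 3 (valence 4) → 1 H
  atom 4: C, bond orders sum to 3 (valence 4) → 1 H
  atom 5: F with explicit H count 0
  atom 6: C, bond orders sum to 2 (valence 4) → 2 H
  atom 7: C, bond orders sum to 3 (valence 4) → 1 H
  atom 8: Br (halogen, monovalent) → 0 H
  atom 9: C, bond orders sum to 2 (valence 4) → 2 H
  atom 10: C, bond orders sum to 2 (valence 4) → 2 H
Totals → C:7, H:12, Br:1, F:1, O:1.
In Hill order: C7H12BrFO.

C7H12BrFO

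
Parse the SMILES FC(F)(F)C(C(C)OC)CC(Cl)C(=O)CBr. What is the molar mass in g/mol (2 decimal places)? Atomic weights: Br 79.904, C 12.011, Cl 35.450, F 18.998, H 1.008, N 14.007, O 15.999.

First, the molecular formula is C9H13BrClF3O2 (counting implicit H from valence).
  Br: 1 × 79.904 = 79.904
  C: 9 × 12.011 = 108.099
  Cl: 1 × 35.450 = 35.450
  F: 3 × 18.998 = 56.994
  H: 13 × 1.008 = 13.104
  O: 2 × 15.999 = 31.998
Sum: 1×79.904 + 9×12.011 + 1×35.450 + 3×18.998 + 13×1.008 + 2×15.999 = 325.549 → 325.55 g/mol.

325.55 g/mol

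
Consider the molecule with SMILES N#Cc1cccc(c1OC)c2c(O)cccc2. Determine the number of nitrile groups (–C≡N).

1

The nitrile motif appears at heavy-atom position 2 in the SMILES.
Other groups present: 1 ether, 1 hydroxyl.
Nitrile count: 1.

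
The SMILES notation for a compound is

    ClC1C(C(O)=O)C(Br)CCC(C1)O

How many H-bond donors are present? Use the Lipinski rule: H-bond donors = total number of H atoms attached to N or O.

Donors: find every N or O and count the H atoms it carries.
  atom 5 (O): bond orders sum to 1 → 1 H
  atom 6 (O): bond orders sum to 2 → 0 H
  atom 13 (O): bond orders sum to 1 → 1 H
Lipinski HBD = 2.

2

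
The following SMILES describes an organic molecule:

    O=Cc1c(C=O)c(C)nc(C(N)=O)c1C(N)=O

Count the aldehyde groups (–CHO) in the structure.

The aldehyde motif appears at heavy-atom positions 2, 5 in the SMILES.
Other groups present: 2 amide.
Aldehyde count: 2.

2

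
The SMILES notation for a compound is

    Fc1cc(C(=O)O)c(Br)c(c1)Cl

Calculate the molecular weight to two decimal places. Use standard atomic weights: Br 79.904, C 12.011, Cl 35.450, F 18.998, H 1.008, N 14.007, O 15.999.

253.45 g/mol

First, the molecular formula is C7H3BrClFO2 (counting implicit H from valence).
  Br: 1 × 79.904 = 79.904
  C: 7 × 12.011 = 84.077
  Cl: 1 × 35.450 = 35.450
  F: 1 × 18.998 = 18.998
  H: 3 × 1.008 = 3.024
  O: 2 × 15.999 = 31.998
Sum: 1×79.904 + 7×12.011 + 1×35.450 + 1×18.998 + 3×1.008 + 2×15.999 = 253.451 → 253.45 g/mol.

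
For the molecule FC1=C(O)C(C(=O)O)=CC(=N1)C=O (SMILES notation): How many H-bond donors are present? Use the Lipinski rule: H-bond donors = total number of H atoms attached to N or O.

Donors: find every N or O and count the H atoms it carries.
  atom 4 (O): bond orders sum to 1 → 1 H
  atom 7 (O): bond orders sum to 2 → 0 H
  atom 8 (O): bond orders sum to 1 → 1 H
  atom 11 (N): bond orders sum to 3 → 0 H
  atom 13 (O): bond orders sum to 2 → 0 H
Lipinski HBD = 2.

2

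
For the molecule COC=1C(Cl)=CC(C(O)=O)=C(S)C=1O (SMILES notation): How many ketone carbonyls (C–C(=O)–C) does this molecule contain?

0

Scan the SMILES for the ketone motif — none present.
Groups that are present: 1 carboxylic acid, 1 ether, 1 hydroxyl, 1 thiol.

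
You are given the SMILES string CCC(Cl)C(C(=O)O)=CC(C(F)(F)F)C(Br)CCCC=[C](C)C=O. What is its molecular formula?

C16H21BrClF3O3

Walk through each heavy atom and fill implicit hydrogens from standard valence (C 4, N 3, O 2, S 2, halogen 1):
  atom 1: C, bond orders sum to 1 (valence 4) → 3 H
  atom 2: C, bond orders sum to 2 (valence 4) → 2 H
  atom 3: C, bond orders sum to 3 (valence 4) → 1 H
  atom 4: Cl (halogen, monovalent) → 0 H
  atom 5: C, bond orders sum to 4 (valence 4) → 0 H
  atom 6: C, bond orders sum to 4 (valence 4) → 0 H
  atom 7: O, bond orders sum to 2 (valence 2) → 0 H
  atom 8: O, bond orders sum to 1 (valence 2) → 1 H
  atom 9: C, bond orders sum to 3 (valence 4) → 1 H
  atom 10: C, bond orders sum to 3 (valence 4) → 1 H
  atom 11: C, bond orders sum to 4 (valence 4) → 0 H
  atom 12: F (halogen, monovalent) → 0 H
  atom 13: F (halogen, monovalent) → 0 H
  atom 14: F (halogen, monovalent) → 0 H
  atom 15: C, bond orders sum to 3 (valence 4) → 1 H
  atom 16: Br (halogen, monovalent) → 0 H
  atom 17: C, bond orders sum to 2 (valence 4) → 2 H
  atom 18: C, bond orders sum to 2 (valence 4) → 2 H
  atom 19: C, bond orders sum to 2 (valence 4) → 2 H
  atom 20: C, bond orders sum to 3 (valence 4) → 1 H
  atom 21: C with explicit H count 0
  atom 22: C, bond orders sum to 1 (valence 4) → 3 H
  atom 23: C, bond orders sum to 3 (valence 4) → 1 H
  atom 24: O, bond orders sum to 2 (valence 2) → 0 H
Totals → C:16, H:21, Br:1, Cl:1, F:3, O:3.
In Hill order: C16H21BrClF3O3.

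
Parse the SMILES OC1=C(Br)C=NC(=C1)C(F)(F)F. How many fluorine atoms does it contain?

3

Scan the SMILES for F atoms (remember two-letter symbols like Cl and Br are single atoms).
Fluorine count: 3.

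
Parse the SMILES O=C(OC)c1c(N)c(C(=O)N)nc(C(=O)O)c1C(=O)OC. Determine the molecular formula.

Walk through each heavy atom and fill implicit hydrogens from standard valence (C 4, N 3, O 2, S 2, halogen 1); for lowercase aromatic atoms, an aromatic c carries 1 H when it has two neighbours and 0 H with three, and aromatic n carries 0 H:
  atom 1: O, bond orders sum to 2 (valence 2) → 0 H
  atom 2: C, bond orders sum to 4 (valence 4) → 0 H
  atom 3: O, bond orders sum to 2 (valence 2) → 0 H
  atom 4: C, bond orders sum to 1 (valence 4) → 3 H
  atom 5: aromatic c, 3 neighbours → 0 H
  atom 6: aromatic c, 3 neighbours → 0 H
  atom 7: N, bond orders sum to 1 (valence 3) → 2 H
  atom 8: aromatic c, 3 neighbours → 0 H
  atom 9: C, bond orders sum to 4 (valence 4) → 0 H
  atom 10: O, bond orders sum to 2 (valence 2) → 0 H
  atom 11: N, bond orders sum to 1 (valence 3) → 2 H
  atom 12: aromatic n, 2 neighbours → 0 H
  atom 13: aromatic c, 3 neighbours → 0 H
  atom 14: C, bond orders sum to 4 (valence 4) → 0 H
  atom 15: O, bond orders sum to 2 (valence 2) → 0 H
  atom 16: O, bond orders sum to 1 (valence 2) → 1 H
  atom 17: aromatic c, 3 neighbours → 0 H
  atom 18: C, bond orders sum to 4 (valence 4) → 0 H
  atom 19: O, bond orders sum to 2 (valence 2) → 0 H
  atom 20: O, bond orders sum to 2 (valence 2) → 0 H
  atom 21: C, bond orders sum to 1 (valence 4) → 3 H
Totals → C:11, H:11, N:3, O:7.

C11H11N3O7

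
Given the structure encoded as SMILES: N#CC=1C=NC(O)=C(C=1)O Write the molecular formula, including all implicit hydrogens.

C6H4N2O2

Walk through each heavy atom and fill implicit hydrogens from standard valence (C 4, N 3, O 2, S 2, halogen 1):
  atom 1: N, bond orders sum to 3 (valence 3) → 0 H
  atom 2: C, bond orders sum to 4 (valence 4) → 0 H
  atom 3: C, bond orders sum to 4 (valence 4) → 0 H
  atom 4: C, bond orders sum to 3 (valence 4) → 1 H
  atom 5: N, bond orders sum to 3 (valence 3) → 0 H
  atom 6: C, bond orders sum to 4 (valence 4) → 0 H
  atom 7: O, bond orders sum to 1 (valence 2) → 1 H
  atom 8: C, bond orders sum to 4 (valence 4) → 0 H
  atom 9: C, bond orders sum to 3 (valence 4) → 1 H
  atom 10: O, bond orders sum to 1 (valence 2) → 1 H
Totals → C:6, H:4, N:2, O:2.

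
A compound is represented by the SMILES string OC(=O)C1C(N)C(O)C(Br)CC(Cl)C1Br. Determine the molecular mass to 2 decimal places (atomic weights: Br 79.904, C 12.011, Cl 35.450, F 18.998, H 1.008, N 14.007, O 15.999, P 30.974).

First, the molecular formula is C8H12Br2ClNO3 (counting implicit H from valence).
  Br: 2 × 79.904 = 159.808
  C: 8 × 12.011 = 96.088
  Cl: 1 × 35.450 = 35.450
  H: 12 × 1.008 = 12.096
  N: 1 × 14.007 = 14.007
  O: 3 × 15.999 = 47.997
Sum: 2×79.904 + 8×12.011 + 1×35.450 + 12×1.008 + 1×14.007 + 3×15.999 = 365.446 → 365.45 g/mol.

365.45 g/mol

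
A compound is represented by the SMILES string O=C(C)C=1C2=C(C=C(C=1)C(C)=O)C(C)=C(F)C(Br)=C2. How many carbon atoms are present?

Count every carbon token in the SMILES (each C, including those in ring-closure positions and inside branches).
Carbon count: 15.

15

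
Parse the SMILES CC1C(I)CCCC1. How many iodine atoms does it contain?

Scan the SMILES for I atoms (remember two-letter symbols like Cl and Br are single atoms).
Iodine count: 1.

1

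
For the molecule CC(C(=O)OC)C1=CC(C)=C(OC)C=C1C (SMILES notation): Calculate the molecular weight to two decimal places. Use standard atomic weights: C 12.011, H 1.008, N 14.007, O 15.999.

222.28 g/mol

First, the molecular formula is C13H18O3 (counting implicit H from valence).
  C: 13 × 12.011 = 156.143
  H: 18 × 1.008 = 18.144
  O: 3 × 15.999 = 47.997
Sum: 13×12.011 + 18×1.008 + 3×15.999 = 222.284 → 222.28 g/mol.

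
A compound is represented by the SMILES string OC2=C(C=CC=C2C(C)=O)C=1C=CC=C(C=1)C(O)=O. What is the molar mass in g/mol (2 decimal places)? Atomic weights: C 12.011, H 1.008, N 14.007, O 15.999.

First, the molecular formula is C15H12O4 (counting implicit H from valence).
  C: 15 × 12.011 = 180.165
  H: 12 × 1.008 = 12.096
  O: 4 × 15.999 = 63.996
Sum: 15×12.011 + 12×1.008 + 4×15.999 = 256.257 → 256.26 g/mol.

256.26 g/mol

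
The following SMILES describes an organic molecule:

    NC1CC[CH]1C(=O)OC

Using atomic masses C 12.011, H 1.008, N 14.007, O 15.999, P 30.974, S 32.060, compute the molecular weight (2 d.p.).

First, the molecular formula is C6H11NO2 (counting implicit H from valence).
  C: 6 × 12.011 = 72.066
  H: 11 × 1.008 = 11.088
  N: 1 × 14.007 = 14.007
  O: 2 × 15.999 = 31.998
Sum: 6×12.011 + 11×1.008 + 1×14.007 + 2×15.999 = 129.159 → 129.16 g/mol.

129.16 g/mol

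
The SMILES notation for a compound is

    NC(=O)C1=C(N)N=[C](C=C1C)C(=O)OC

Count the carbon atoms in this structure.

9

Count every carbon token in the SMILES (each C, including those in ring-closure positions and inside branches).
Carbon count: 9.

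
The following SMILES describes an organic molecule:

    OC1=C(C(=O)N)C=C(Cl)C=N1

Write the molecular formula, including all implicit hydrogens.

Walk through each heavy atom and fill implicit hydrogens from standard valence (C 4, N 3, O 2, S 2, halogen 1):
  atom 1: O, bond orders sum to 1 (valence 2) → 1 H
  atom 2: C, bond orders sum to 4 (valence 4) → 0 H
  atom 3: C, bond orders sum to 4 (valence 4) → 0 H
  atom 4: C, bond orders sum to 4 (valence 4) → 0 H
  atom 5: O, bond orders sum to 2 (valence 2) → 0 H
  atom 6: N, bond orders sum to 1 (valence 3) → 2 H
  atom 7: C, bond orders sum to 3 (valence 4) → 1 H
  atom 8: C, bond orders sum to 4 (valence 4) → 0 H
  atom 9: Cl (halogen, monovalent) → 0 H
  atom 10: C, bond orders sum to 3 (valence 4) → 1 H
  atom 11: N, bond orders sum to 3 (valence 3) → 0 H
Totals → C:6, H:5, Cl:1, N:2, O:2.
In Hill order: C6H5ClN2O2.

C6H5ClN2O2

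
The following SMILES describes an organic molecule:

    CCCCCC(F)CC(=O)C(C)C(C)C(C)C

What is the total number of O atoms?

1

Scan the SMILES for O atoms (remember two-letter symbols like Cl and Br are single atoms).
Oxygen count: 1.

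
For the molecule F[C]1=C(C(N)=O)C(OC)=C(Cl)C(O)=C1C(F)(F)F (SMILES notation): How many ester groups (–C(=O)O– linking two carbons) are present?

Scan the SMILES for the ester motif — none present.
Groups that are present: 1 amide, 1 ether, 1 hydroxyl.

0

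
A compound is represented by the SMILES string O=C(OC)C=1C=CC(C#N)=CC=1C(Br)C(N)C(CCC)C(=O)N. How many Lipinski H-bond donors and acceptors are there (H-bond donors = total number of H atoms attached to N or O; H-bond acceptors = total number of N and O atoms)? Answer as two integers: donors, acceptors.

Donors: find every N or O and count the H atoms it carries.
  atom 1 (O): bond orders sum to 2 → 0 H
  atom 3 (O): bond orders sum to 2 → 0 H
  atom 10 (N): bond orders sum to 3 → 0 H
  atom 16 (N): bond orders sum to 1 → 2 H
  atom 22 (O): bond orders sum to 2 → 0 H
  atom 23 (N): bond orders sum to 1 → 2 H
Lipinski HBD = 4.
Acceptors: N atoms = 3, O atoms = 3 → HBA = 6.

4, 6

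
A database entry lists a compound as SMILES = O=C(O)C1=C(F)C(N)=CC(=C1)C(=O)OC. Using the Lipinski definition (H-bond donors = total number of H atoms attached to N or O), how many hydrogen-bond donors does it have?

3

Donors: find every N or O and count the H atoms it carries.
  atom 1 (O): bond orders sum to 2 → 0 H
  atom 3 (O): bond orders sum to 1 → 1 H
  atom 8 (N): bond orders sum to 1 → 2 H
  atom 13 (O): bond orders sum to 2 → 0 H
  atom 14 (O): bond orders sum to 2 → 0 H
Lipinski HBD = 3.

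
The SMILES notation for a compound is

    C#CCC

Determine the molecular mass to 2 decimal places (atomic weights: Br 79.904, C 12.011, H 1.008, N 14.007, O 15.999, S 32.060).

54.09 g/mol

First, the molecular formula is C4H6 (counting implicit H from valence).
  C: 4 × 12.011 = 48.044
  H: 6 × 1.008 = 6.048
Sum: 4×12.011 + 6×1.008 = 54.092 → 54.09 g/mol.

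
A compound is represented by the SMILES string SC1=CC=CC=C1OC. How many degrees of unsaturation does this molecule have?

4

Molecular formula: C7H8OS.
DoU = (2C + 2 + N − H − X) / 2, where X is the halogen count and O/S are ignored.
    = (2·7 + 2 + 0 − 8 − 0) / 2 = 8 / 2 = 4.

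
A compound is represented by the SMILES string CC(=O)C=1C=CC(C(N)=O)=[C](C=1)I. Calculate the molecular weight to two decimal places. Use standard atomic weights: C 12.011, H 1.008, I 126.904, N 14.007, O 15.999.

289.07 g/mol

First, the molecular formula is C9H8INO2 (counting implicit H from valence).
  C: 9 × 12.011 = 108.099
  H: 8 × 1.008 = 8.064
  I: 1 × 126.904 = 126.904
  N: 1 × 14.007 = 14.007
  O: 2 × 15.999 = 31.998
Sum: 9×12.011 + 8×1.008 + 1×126.904 + 1×14.007 + 2×15.999 = 289.072 → 289.07 g/mol.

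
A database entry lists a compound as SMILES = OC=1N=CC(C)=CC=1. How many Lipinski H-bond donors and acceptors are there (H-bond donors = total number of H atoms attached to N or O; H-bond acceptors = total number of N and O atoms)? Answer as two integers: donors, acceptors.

Donors: find every N or O and count the H atoms it carries.
  atom 1 (O): bond orders sum to 1 → 1 H
  atom 3 (N): bond orders sum to 3 → 0 H
Lipinski HBD = 1.
Acceptors: N atoms = 1, O atoms = 1 → HBA = 2.

1, 2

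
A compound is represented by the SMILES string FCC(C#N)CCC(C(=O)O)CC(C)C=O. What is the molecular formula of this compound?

C11H16FNO3

Walk through each heavy atom and fill implicit hydrogens from standard valence (C 4, N 3, O 2, S 2, halogen 1):
  atom 1: F (halogen, monovalent) → 0 H
  atom 2: C, bond orders sum to 2 (valence 4) → 2 H
  atom 3: C, bond orders sum to 3 (valence 4) → 1 H
  atom 4: C, bond orders sum to 4 (valence 4) → 0 H
  atom 5: N, bond orders sum to 3 (valence 3) → 0 H
  atom 6: C, bond orders sum to 2 (valence 4) → 2 H
  atom 7: C, bond orders sum to 2 (valence 4) → 2 H
  atom 8: C, bond orders sum to 3 (valence 4) → 1 H
  atom 9: C, bond orders sum to 4 (valence 4) → 0 H
  atom 10: O, bond orders sum to 2 (valence 2) → 0 H
  atom 11: O, bond orders sum to 1 (valence 2) → 1 H
  atom 12: C, bond orders sum to 2 (valence 4) → 2 H
  atom 13: C, bond orders sum to 3 (valence 4) → 1 H
  atom 14: C, bond orders sum to 1 (valence 4) → 3 H
  atom 15: C, bond orders sum to 3 (valence 4) → 1 H
  atom 16: O, bond orders sum to 2 (valence 2) → 0 H
Totals → C:11, H:16, F:1, N:1, O:3.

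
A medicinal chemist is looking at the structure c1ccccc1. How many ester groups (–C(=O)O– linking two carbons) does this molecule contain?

0

Scan the SMILES for the ester motif — none present.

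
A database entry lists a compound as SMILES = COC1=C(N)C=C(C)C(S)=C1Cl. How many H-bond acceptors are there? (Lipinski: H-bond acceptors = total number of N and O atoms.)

N atoms: 1; O atoms: 1.
Lipinski HBA = 1 + 1 = 2.

2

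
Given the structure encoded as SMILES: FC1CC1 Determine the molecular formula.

Walk through each heavy atom and fill implicit hydrogens from standard valence (C 4, N 3, O 2, S 2, halogen 1):
  atom 1: F (halogen, monovalent) → 0 H
  atom 2: C, bond orders sum to 3 (valence 4) → 1 H
  atom 3: C, bond orders sum to 2 (valence 4) → 2 H
  atom 4: C, bond orders sum to 2 (valence 4) → 2 H
Totals → C:3, H:5, F:1.
In Hill order: C3H5F.

C3H5F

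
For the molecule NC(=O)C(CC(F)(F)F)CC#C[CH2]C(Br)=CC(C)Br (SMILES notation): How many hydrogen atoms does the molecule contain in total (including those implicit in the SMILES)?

Walk through each heavy atom and fill implicit hydrogens from standard valence (C 4, N 3, O 2, S 2, halogen 1):
  atom 1: N, bond orders sum to 1 (valence 3) → 2 H
  atom 2: C, bond orders sum to 4 (valence 4) → 0 H
  atom 3: O, bond orders sum to 2 (valence 2) → 0 H
  atom 4: C, bond orders sum to 3 (valence 4) → 1 H
  atom 5: C, bond orders sum to 2 (valence 4) → 2 H
  atom 6: C, bond orders sum to 4 (valence 4) → 0 H
  atom 7: F (halogen, monovalent) → 0 H
  atom 8: F (halogen, monovalent) → 0 H
  atom 9: F (halogen, monovalent) → 0 H
  atom 10: C, bond orders sum to 2 (valence 4) → 2 H
  atom 11: C, bond orders sum to 4 (valence 4) → 0 H
  atom 12: C, bond orders sum to 4 (valence 4) → 0 H
  atom 13: C with explicit H count 2
  atom 14: C, bond orders sum to 4 (valence 4) → 0 H
  atom 15: Br (halogen, monovalent) → 0 H
  atom 16: C, bond orders sum to 3 (valence 4) → 1 H
  atom 17: C, bond orders sum to 3 (valence 4) → 1 H
  atom 18: C, bond orders sum to 1 (valence 4) → 3 H
  atom 19: Br (halogen, monovalent) → 0 H
Total hydrogens: 14.

14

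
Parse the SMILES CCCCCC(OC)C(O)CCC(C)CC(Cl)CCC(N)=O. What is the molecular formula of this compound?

Walk through each heavy atom and fill implicit hydrogens from standard valence (C 4, N 3, O 2, S 2, halogen 1):
  atom 1: C, bond orders sum to 1 (valence 4) → 3 H
  atom 2: C, bond orders sum to 2 (valence 4) → 2 H
  atom 3: C, bond orders sum to 2 (valence 4) → 2 H
  atom 4: C, bond orders sum to 2 (valence 4) → 2 H
  atom 5: C, bond orders sum to 2 (valence 4) → 2 H
  atom 6: C, bond orders sum to 3 (valence 4) → 1 H
  atom 7: O, bond orders sum to 2 (valence 2) → 0 H
  atom 8: C, bond orders sum to 1 (valence 4) → 3 H
  atom 9: C, bond orders sum to 3 (valence 4) → 1 H
  atom 10: O, bond orders sum to 1 (valence 2) → 1 H
  atom 11: C, bond orders sum to 2 (valence 4) → 2 H
  atom 12: C, bond orders sum to 2 (valence 4) → 2 H
  atom 13: C, bond orders sum to 3 (valence 4) → 1 H
  atom 14: C, bond orders sum to 1 (valence 4) → 3 H
  atom 15: C, bond orders sum to 2 (valence 4) → 2 H
  atom 16: C, bond orders sum to 3 (valence 4) → 1 H
  atom 17: Cl (halogen, monovalent) → 0 H
  atom 18: C, bond orders sum to 2 (valence 4) → 2 H
  atom 19: C, bond orders sum to 2 (valence 4) → 2 H
  atom 20: C, bond orders sum to 4 (valence 4) → 0 H
  atom 21: N, bond orders sum to 1 (valence 3) → 2 H
  atom 22: O, bond orders sum to 2 (valence 2) → 0 H
Totals → C:17, H:34, Cl:1, N:1, O:3.
In Hill order: C17H34ClNO3.

C17H34ClNO3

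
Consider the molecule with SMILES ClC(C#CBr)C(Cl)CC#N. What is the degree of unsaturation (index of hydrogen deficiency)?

4

Molecular formula: C6H4BrCl2N.
DoU = (2C + 2 + N − H − X) / 2, where X is the halogen count and O/S are ignored.
    = (2·6 + 2 + 1 − 4 − 3) / 2 = 8 / 2 = 4.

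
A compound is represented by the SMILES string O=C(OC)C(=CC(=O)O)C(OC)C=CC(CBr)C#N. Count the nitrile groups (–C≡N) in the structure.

The nitrile motif appears at heavy-atom position 18 in the SMILES.
Other groups present: 2 alkene, 1 carboxylic acid, 1 ester, 1 ether.
Nitrile count: 1.

1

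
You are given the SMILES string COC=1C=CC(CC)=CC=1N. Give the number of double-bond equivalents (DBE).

4

Degree of unsaturation = (number of rings) + (number of π bonds).
Ring closures in the SMILES: 1.
π bonds: 3 double bonds (each 1 DoU) → 3 DoU from unsaturation.
Total DoU = 1 + 3 = 4.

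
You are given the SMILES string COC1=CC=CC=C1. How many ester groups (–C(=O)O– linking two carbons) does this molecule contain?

Scan the SMILES for the ester motif — none present.
Groups that are present: 1 ether.

0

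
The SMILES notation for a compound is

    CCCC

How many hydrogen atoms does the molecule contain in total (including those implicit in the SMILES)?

10

Walk through each heavy atom and fill implicit hydrogens from standard valence (C 4, N 3, O 2, S 2, halogen 1):
  atom 1: C, bond orders sum to 1 (valence 4) → 3 H
  atom 2: C, bond orders sum to 2 (valence 4) → 2 H
  atom 3: C, bond orders sum to 2 (valence 4) → 2 H
  atom 4: C, bond orders sum to 1 (valence 4) → 3 H
Total hydrogens: 10.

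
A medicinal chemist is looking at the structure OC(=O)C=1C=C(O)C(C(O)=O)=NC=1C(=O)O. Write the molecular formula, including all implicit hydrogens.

Walk through each heavy atom and fill implicit hydrogens from standard valence (C 4, N 3, O 2, S 2, halogen 1):
  atom 1: O, bond orders sum to 1 (valence 2) → 1 H
  atom 2: C, bond orders sum to 4 (valence 4) → 0 H
  atom 3: O, bond orders sum to 2 (valence 2) → 0 H
  atom 4: C, bond orders sum to 4 (valence 4) → 0 H
  atom 5: C, bond orders sum to 3 (valence 4) → 1 H
  atom 6: C, bond orders sum to 4 (valence 4) → 0 H
  atom 7: O, bond orders sum to 1 (valence 2) → 1 H
  atom 8: C, bond orders sum to 4 (valence 4) → 0 H
  atom 9: C, bond orders sum to 4 (valence 4) → 0 H
  atom 10: O, bond orders sum to 1 (valence 2) → 1 H
  atom 11: O, bond orders sum to 2 (valence 2) → 0 H
  atom 12: N, bond orders sum to 3 (valence 3) → 0 H
  atom 13: C, bond orders sum to 4 (valence 4) → 0 H
  atom 14: C, bond orders sum to 4 (valence 4) → 0 H
  atom 15: O, bond orders sum to 2 (valence 2) → 0 H
  atom 16: O, bond orders sum to 1 (valence 2) → 1 H
Totals → C:8, H:5, N:1, O:7.
In Hill order: C8H5NO7.

C8H5NO7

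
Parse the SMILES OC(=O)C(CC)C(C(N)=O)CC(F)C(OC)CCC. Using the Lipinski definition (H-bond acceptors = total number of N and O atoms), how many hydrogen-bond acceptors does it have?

N atoms: 1; O atoms: 4.
Lipinski HBA = 1 + 4 = 5.

5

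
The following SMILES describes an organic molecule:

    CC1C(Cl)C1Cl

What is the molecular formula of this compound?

C4H6Cl2

Walk through each heavy atom and fill implicit hydrogens from standard valence (C 4, N 3, O 2, S 2, halogen 1):
  atom 1: C, bond orders sum to 1 (valence 4) → 3 H
  atom 2: C, bond orders sum to 3 (valence 4) → 1 H
  atom 3: C, bond orders sum to 3 (valence 4) → 1 H
  atom 4: Cl (halogen, monovalent) → 0 H
  atom 5: C, bond orders sum to 3 (valence 4) → 1 H
  atom 6: Cl (halogen, monovalent) → 0 H
Totals → C:4, H:6, Cl:2.
In Hill order: C4H6Cl2.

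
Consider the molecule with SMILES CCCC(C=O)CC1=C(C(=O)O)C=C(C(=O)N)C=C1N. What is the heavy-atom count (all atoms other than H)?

Every atom symbol written in the SMILES (organic subset) is one heavy atom; implicit H are not written.
Heavy atoms by element → C:14, N:2, O:4.
Total: 20.

20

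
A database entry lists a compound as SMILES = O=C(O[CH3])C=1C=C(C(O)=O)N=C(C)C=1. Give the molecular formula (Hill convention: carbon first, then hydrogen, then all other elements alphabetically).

C9H9NO4

Walk through each heavy atom and fill implicit hydrogens from standard valence (C 4, N 3, O 2, S 2, halogen 1):
  atom 1: O, bond orders sum to 2 (valence 2) → 0 H
  atom 2: C, bond orders sum to 4 (valence 4) → 0 H
  atom 3: O, bond orders sum to 2 (valence 2) → 0 H
  atom 4: C with explicit H count 3
  atom 5: C, bond orders sum to 4 (valence 4) → 0 H
  atom 6: C, bond orders sum to 3 (valence 4) → 1 H
  atom 7: C, bond orders sum to 4 (valence 4) → 0 H
  atom 8: C, bond orders sum to 4 (valence 4) → 0 H
  atom 9: O, bond orders sum to 1 (valence 2) → 1 H
  atom 10: O, bond orders sum to 2 (valence 2) → 0 H
  atom 11: N, bond orders sum to 3 (valence 3) → 0 H
  atom 12: C, bond orders sum to 4 (valence 4) → 0 H
  atom 13: C, bond orders sum to 1 (valence 4) → 3 H
  atom 14: C, bond orders sum to 3 (valence 4) → 1 H
Totals → C:9, H:9, N:1, O:4.
In Hill order: C9H9NO4.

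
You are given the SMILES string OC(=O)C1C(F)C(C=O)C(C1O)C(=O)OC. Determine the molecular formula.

C9H11FO6

Walk through each heavy atom and fill implicit hydrogens from standard valence (C 4, N 3, O 2, S 2, halogen 1):
  atom 1: O, bond orders sum to 1 (valence 2) → 1 H
  atom 2: C, bond orders sum to 4 (valence 4) → 0 H
  atom 3: O, bond orders sum to 2 (valence 2) → 0 H
  atom 4: C, bond orders sum to 3 (valence 4) → 1 H
  atom 5: C, bond orders sum to 3 (valence 4) → 1 H
  atom 6: F (halogen, monovalent) → 0 H
  atom 7: C, bond orders sum to 3 (valence 4) → 1 H
  atom 8: C, bond orders sum to 3 (valence 4) → 1 H
  atom 9: O, bond orders sum to 2 (valence 2) → 0 H
  atom 10: C, bond orders sum to 3 (valence 4) → 1 H
  atom 11: C, bond orders sum to 3 (valence 4) → 1 H
  atom 12: O, bond orders sum to 1 (valence 2) → 1 H
  atom 13: C, bond orders sum to 4 (valence 4) → 0 H
  atom 14: O, bond orders sum to 2 (valence 2) → 0 H
  atom 15: O, bond orders sum to 2 (valence 2) → 0 H
  atom 16: C, bond orders sum to 1 (valence 4) → 3 H
Totals → C:9, H:11, F:1, O:6.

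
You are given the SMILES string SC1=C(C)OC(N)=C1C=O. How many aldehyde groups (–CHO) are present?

1

The aldehyde motif appears at heavy-atom position 9 in the SMILES.
Other groups present: 1 primary amine, 1 thiol.
Aldehyde count: 1.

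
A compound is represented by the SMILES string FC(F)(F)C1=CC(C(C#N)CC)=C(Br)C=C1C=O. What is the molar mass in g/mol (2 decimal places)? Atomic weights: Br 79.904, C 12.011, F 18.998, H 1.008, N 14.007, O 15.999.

First, the molecular formula is C12H9BrF3NO (counting implicit H from valence).
  Br: 1 × 79.904 = 79.904
  C: 12 × 12.011 = 144.132
  F: 3 × 18.998 = 56.994
  H: 9 × 1.008 = 9.072
  N: 1 × 14.007 = 14.007
  O: 1 × 15.999 = 15.999
Sum: 1×79.904 + 12×12.011 + 3×18.998 + 9×1.008 + 1×14.007 + 1×15.999 = 320.108 → 320.11 g/mol.

320.11 g/mol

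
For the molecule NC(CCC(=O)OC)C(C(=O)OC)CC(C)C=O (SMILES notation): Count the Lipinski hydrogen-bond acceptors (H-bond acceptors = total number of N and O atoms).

6

N atoms: 1; O atoms: 5.
Lipinski HBA = 1 + 5 = 6.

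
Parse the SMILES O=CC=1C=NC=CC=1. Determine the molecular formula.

Walk through each heavy atom and fill implicit hydrogens from standard valence (C 4, N 3, O 2, S 2, halogen 1):
  atom 1: O, bond orders sum to 2 (valence 2) → 0 H
  atom 2: C, bond orders sum to 3 (valence 4) → 1 H
  atom 3: C, bond orders sum to 4 (valence 4) → 0 H
  atom 4: C, bond orders sum to 3 (valence 4) → 1 H
  atom 5: N, bond orders sum to 3 (valence 3) → 0 H
  atom 6: C, bond orders sum to 3 (valence 4) → 1 H
  atom 7: C, bond orders sum to 3 (valence 4) → 1 H
  atom 8: C, bond orders sum to 3 (valence 4) → 1 H
Totals → C:6, H:5, N:1, O:1.

C6H5NO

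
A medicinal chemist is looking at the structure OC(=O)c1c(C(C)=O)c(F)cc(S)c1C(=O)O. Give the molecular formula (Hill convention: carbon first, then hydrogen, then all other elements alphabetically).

C10H7FO5S

Walk through each heavy atom and fill implicit hydrogens from standard valence (C 4, N 3, O 2, S 2, halogen 1); for lowercase aromatic atoms, an aromatic c carries 1 H when it has two neighbours and 0 H with three, and aromatic n carries 0 H:
  atom 1: O, bond orders sum to 1 (valence 2) → 1 H
  atom 2: C, bond orders sum to 4 (valence 4) → 0 H
  atom 3: O, bond orders sum to 2 (valence 2) → 0 H
  atom 4: aromatic c, 3 neighbours → 0 H
  atom 5: aromatic c, 3 neighbours → 0 H
  atom 6: C, bond orders sum to 4 (valence 4) → 0 H
  atom 7: C, bond orders sum to 1 (valence 4) → 3 H
  atom 8: O, bond orders sum to 2 (valence 2) → 0 H
  atom 9: aromatic c, 3 neighbours → 0 H
  atom 10: F (halogen, monovalent) → 0 H
  atom 11: aromatic c, 2 neighbours → 1 H
  atom 12: aromatic c, 3 neighbours → 0 H
  atom 13: S, bond orders sum to 1 (valence 2) → 1 H
  atom 14: aromatic c, 3 neighbours → 0 H
  atom 15: C, bond orders sum to 4 (valence 4) → 0 H
  atom 16: O, bond orders sum to 2 (valence 2) → 0 H
  atom 17: O, bond orders sum to 1 (valence 2) → 1 H
Totals → C:10, H:7, F:1, O:5, S:1.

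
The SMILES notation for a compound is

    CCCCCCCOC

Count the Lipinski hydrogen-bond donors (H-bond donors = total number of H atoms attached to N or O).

Donors: find every N or O and count the H atoms it carries.
  atom 8 (O): bond orders sum to 2 → 0 H
Lipinski HBD = 0.

0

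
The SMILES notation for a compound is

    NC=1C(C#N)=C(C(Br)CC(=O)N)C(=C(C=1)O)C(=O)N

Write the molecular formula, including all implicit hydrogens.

Walk through each heavy atom and fill implicit hydrogens from standard valence (C 4, N 3, O 2, S 2, halogen 1):
  atom 1: N, bond orders sum to 1 (valence 3) → 2 H
  atom 2: C, bond orders sum to 4 (valence 4) → 0 H
  atom 3: C, bond orders sum to 4 (valence 4) → 0 H
  atom 4: C, bond orders sum to 4 (valence 4) → 0 H
  atom 5: N, bond orders sum to 3 (valence 3) → 0 H
  atom 6: C, bond orders sum to 4 (valence 4) → 0 H
  atom 7: C, bond orders sum to 3 (valence 4) → 1 H
  atom 8: Br (halogen, monovalent) → 0 H
  atom 9: C, bond orders sum to 2 (valence 4) → 2 H
  atom 10: C, bond orders sum to 4 (valence 4) → 0 H
  atom 11: O, bond orders sum to 2 (valence 2) → 0 H
  atom 12: N, bond orders sum to 1 (valence 3) → 2 H
  atom 13: C, bond orders sum to 4 (valence 4) → 0 H
  atom 14: C, bond orders sum to 4 (valence 4) → 0 H
  atom 15: C, bond orders sum to 3 (valence 4) → 1 H
  atom 16: O, bond orders sum to 1 (valence 2) → 1 H
  atom 17: C, bond orders sum to 4 (valence 4) → 0 H
  atom 18: O, bond orders sum to 2 (valence 2) → 0 H
  atom 19: N, bond orders sum to 1 (valence 3) → 2 H
Totals → C:11, H:11, Br:1, N:4, O:3.
In Hill order: C11H11BrN4O3.

C11H11BrN4O3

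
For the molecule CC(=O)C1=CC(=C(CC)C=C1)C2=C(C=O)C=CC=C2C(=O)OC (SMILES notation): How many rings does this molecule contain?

2

In SMILES, each pair of matching ring-closure digits denotes one ring-closing bond; the number of such bonds equals the number of independent rings.
Ring-closure bonds here: 2.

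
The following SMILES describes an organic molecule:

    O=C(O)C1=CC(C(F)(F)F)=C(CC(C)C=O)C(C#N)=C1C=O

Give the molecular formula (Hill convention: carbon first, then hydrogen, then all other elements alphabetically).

Walk through each heavy atom and fill implicit hydrogens from standard valence (C 4, N 3, O 2, S 2, halogen 1):
  atom 1: O, bond orders sum to 2 (valence 2) → 0 H
  atom 2: C, bond orders sum to 4 (valence 4) → 0 H
  atom 3: O, bond orders sum to 1 (valence 2) → 1 H
  atom 4: C, bond orders sum to 4 (valence 4) → 0 H
  atom 5: C, bond orders sum to 3 (valence 4) → 1 H
  atom 6: C, bond orders sum to 4 (valence 4) → 0 H
  atom 7: C, bond orders sum to 4 (valence 4) → 0 H
  atom 8: F (halogen, monovalent) → 0 H
  atom 9: F (halogen, monovalent) → 0 H
  atom 10: F (halogen, monovalent) → 0 H
  atom 11: C, bond orders sum to 4 (valence 4) → 0 H
  atom 12: C, bond orders sum to 2 (valence 4) → 2 H
  atom 13: C, bond orders sum to 3 (valence 4) → 1 H
  atom 14: C, bond orders sum to 1 (valence 4) → 3 H
  atom 15: C, bond orders sum to 3 (valence 4) → 1 H
  atom 16: O, bond orders sum to 2 (valence 2) → 0 H
  atom 17: C, bond orders sum to 4 (valence 4) → 0 H
  atom 18: C, bond orders sum to 4 (valence 4) → 0 H
  atom 19: N, bond orders sum to 3 (valence 3) → 0 H
  atom 20: C, bond orders sum to 4 (valence 4) → 0 H
  atom 21: C, bond orders sum to 3 (valence 4) → 1 H
  atom 22: O, bond orders sum to 2 (valence 2) → 0 H
Totals → C:14, H:10, F:3, N:1, O:4.

C14H10F3NO4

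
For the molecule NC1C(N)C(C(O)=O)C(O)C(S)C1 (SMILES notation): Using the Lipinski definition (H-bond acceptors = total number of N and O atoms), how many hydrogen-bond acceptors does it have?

N atoms: 2; O atoms: 3.
Lipinski HBA = 2 + 3 = 5.

5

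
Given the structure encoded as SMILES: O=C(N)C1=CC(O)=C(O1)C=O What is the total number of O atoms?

4

Scan the SMILES for O atoms (remember two-letter symbols like Cl and Br are single atoms).
Oxygen count: 4.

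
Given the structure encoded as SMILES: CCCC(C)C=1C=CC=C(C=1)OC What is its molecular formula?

Walk through each heavy atom and fill implicit hydrogens from standard valence (C 4, N 3, O 2, S 2, halogen 1):
  atom 1: C, bond orders sum to 1 (valence 4) → 3 H
  atom 2: C, bond orders sum to 2 (valence 4) → 2 H
  atom 3: C, bond orders sum to 2 (valence 4) → 2 H
  atom 4: C, bond orders sum to 3 (valence 4) → 1 H
  atom 5: C, bond orders sum to 1 (valence 4) → 3 H
  atom 6: C, bond orders sum to 4 (valence 4) → 0 H
  atom 7: C, bond orders sum to 3 (valence 4) → 1 H
  atom 8: C, bond orders sum to 3 (valence 4) → 1 H
  atom 9: C, bond orders sum to 3 (valence 4) → 1 H
  atom 10: C, bond orders sum to 4 (valence 4) → 0 H
  atom 11: C, bond orders sum to 3 (valence 4) → 1 H
  atom 12: O, bond orders sum to 2 (valence 2) → 0 H
  atom 13: C, bond orders sum to 1 (valence 4) → 3 H
Totals → C:12, H:18, O:1.
In Hill order: C12H18O.

C12H18O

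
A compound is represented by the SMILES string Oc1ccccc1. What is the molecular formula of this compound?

C6H6O

Walk through each heavy atom and fill implicit hydrogens from standard valence (C 4, N 3, O 2, S 2, halogen 1); for lowercase aromatic atoms, an aromatic c carries 1 H when it has two neighbours and 0 H with three, and aromatic n carries 0 H:
  atom 1: O, bond orders sum to 1 (valence 2) → 1 H
  atom 2: aromatic c, 3 neighbours → 0 H
  atom 3: aromatic c, 2 neighbours → 1 H
  atom 4: aromatic c, 2 neighbours → 1 H
  atom 5: aromatic c, 2 neighbours → 1 H
  atom 6: aromatic c, 2 neighbours → 1 H
  atom 7: aromatic c, 2 neighbours → 1 H
Totals → C:6, H:6, O:1.
In Hill order: C6H6O.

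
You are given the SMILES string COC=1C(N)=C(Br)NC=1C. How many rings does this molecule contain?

1

In SMILES, each pair of matching ring-closure digits denotes one ring-closing bond; the number of such bonds equals the number of independent rings.
Ring-closure bonds here: 1.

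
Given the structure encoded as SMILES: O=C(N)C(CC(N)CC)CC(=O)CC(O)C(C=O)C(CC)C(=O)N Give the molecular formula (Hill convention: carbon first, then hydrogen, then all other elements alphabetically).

C16H29N3O5

Walk through each heavy atom and fill implicit hydrogens from standard valence (C 4, N 3, O 2, S 2, halogen 1):
  atom 1: O, bond orders sum to 2 (valence 2) → 0 H
  atom 2: C, bond orders sum to 4 (valence 4) → 0 H
  atom 3: N, bond orders sum to 1 (valence 3) → 2 H
  atom 4: C, bond orders sum to 3 (valence 4) → 1 H
  atom 5: C, bond orders sum to 2 (valence 4) → 2 H
  atom 6: C, bond orders sum to 3 (valence 4) → 1 H
  atom 7: N, bond orders sum to 1 (valence 3) → 2 H
  atom 8: C, bond orders sum to 2 (valence 4) → 2 H
  atom 9: C, bond orders sum to 1 (valence 4) → 3 H
  atom 10: C, bond orders sum to 2 (valence 4) → 2 H
  atom 11: C, bond orders sum to 4 (valence 4) → 0 H
  atom 12: O, bond orders sum to 2 (valence 2) → 0 H
  atom 13: C, bond orders sum to 2 (valence 4) → 2 H
  atom 14: C, bond orders sum to 3 (valence 4) → 1 H
  atom 15: O, bond orders sum to 1 (valence 2) → 1 H
  atom 16: C, bond orders sum to 3 (valence 4) → 1 H
  atom 17: C, bond orders sum to 3 (valence 4) → 1 H
  atom 18: O, bond orders sum to 2 (valence 2) → 0 H
  atom 19: C, bond orders sum to 3 (valence 4) → 1 H
  atom 20: C, bond orders sum to 2 (valence 4) → 2 H
  atom 21: C, bond orders sum to 1 (valence 4) → 3 H
  atom 22: C, bond orders sum to 4 (valence 4) → 0 H
  atom 23: O, bond orders sum to 2 (valence 2) → 0 H
  atom 24: N, bond orders sum to 1 (valence 3) → 2 H
Totals → C:16, H:29, N:3, O:5.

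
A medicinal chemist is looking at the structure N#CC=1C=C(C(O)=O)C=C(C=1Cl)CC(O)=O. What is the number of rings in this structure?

1

In SMILES, each pair of matching ring-closure digits denotes one ring-closing bond; the number of such bonds equals the number of independent rings.
Ring-closure bonds here: 1.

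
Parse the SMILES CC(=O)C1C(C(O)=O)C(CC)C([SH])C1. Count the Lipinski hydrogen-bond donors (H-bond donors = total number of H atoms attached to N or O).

Donors: find every N or O and count the H atoms it carries.
  atom 3 (O): bond orders sum to 2 → 0 H
  atom 7 (O): bond orders sum to 1 → 1 H
  atom 8 (O): bond orders sum to 2 → 0 H
Lipinski HBD = 1.

1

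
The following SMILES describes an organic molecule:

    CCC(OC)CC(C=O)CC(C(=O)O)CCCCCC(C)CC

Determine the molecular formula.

C19H36O4

Walk through each heavy atom and fill implicit hydrogens from standard valence (C 4, N 3, O 2, S 2, halogen 1):
  atom 1: C, bond orders sum to 1 (valence 4) → 3 H
  atom 2: C, bond orders sum to 2 (valence 4) → 2 H
  atom 3: C, bond orders sum to 3 (valence 4) → 1 H
  atom 4: O, bond orders sum to 2 (valence 2) → 0 H
  atom 5: C, bond orders sum to 1 (valence 4) → 3 H
  atom 6: C, bond orders sum to 2 (valence 4) → 2 H
  atom 7: C, bond orders sum to 3 (valence 4) → 1 H
  atom 8: C, bond orders sum to 3 (valence 4) → 1 H
  atom 9: O, bond orders sum to 2 (valence 2) → 0 H
  atom 10: C, bond orders sum to 2 (valence 4) → 2 H
  atom 11: C, bond orders sum to 3 (valence 4) → 1 H
  atom 12: C, bond orders sum to 4 (valence 4) → 0 H
  atom 13: O, bond orders sum to 2 (valence 2) → 0 H
  atom 14: O, bond orders sum to 1 (valence 2) → 1 H
  atom 15: C, bond orders sum to 2 (valence 4) → 2 H
  atom 16: C, bond orders sum to 2 (valence 4) → 2 H
  atom 17: C, bond orders sum to 2 (valence 4) → 2 H
  atom 18: C, bond orders sum to 2 (valence 4) → 2 H
  atom 19: C, bond orders sum to 2 (valence 4) → 2 H
  atom 20: C, bond orders sum to 3 (valence 4) → 1 H
  atom 21: C, bond orders sum to 1 (valence 4) → 3 H
  atom 22: C, bond orders sum to 2 (valence 4) → 2 H
  atom 23: C, bond orders sum to 1 (valence 4) → 3 H
Totals → C:19, H:36, O:4.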